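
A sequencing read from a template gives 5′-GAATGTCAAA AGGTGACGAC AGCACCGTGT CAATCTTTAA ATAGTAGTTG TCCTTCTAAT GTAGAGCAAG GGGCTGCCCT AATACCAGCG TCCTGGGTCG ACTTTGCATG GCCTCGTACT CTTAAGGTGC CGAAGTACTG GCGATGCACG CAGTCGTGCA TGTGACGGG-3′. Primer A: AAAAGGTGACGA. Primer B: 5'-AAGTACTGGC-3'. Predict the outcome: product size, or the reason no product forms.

No product — both primers anneal to the same strand and extend in the same direction.

Primer A (AAAAGGTGACGA) matches the top strand at positions 8–19 (3' end points downstream).
Primer B (AAGTACTGGC) also matches the top strand directly, at positions 133–142 — its reverse complement GCCAGTACTT is not present.
Both primers anneal to the bottom strand with 3' ends pointing the same way, so neither can prime synthesis back toward the other.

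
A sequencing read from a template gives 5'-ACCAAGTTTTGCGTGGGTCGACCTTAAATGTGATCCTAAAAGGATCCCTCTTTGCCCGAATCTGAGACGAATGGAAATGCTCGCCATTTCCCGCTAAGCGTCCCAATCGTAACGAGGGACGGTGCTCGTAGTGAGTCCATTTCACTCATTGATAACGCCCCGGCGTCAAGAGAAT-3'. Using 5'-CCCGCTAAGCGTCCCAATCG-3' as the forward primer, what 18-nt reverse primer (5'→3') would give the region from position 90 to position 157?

5'-CGTTATCAATGAGTGAAA-3'

The product's 3' end on the top strand is position 157.
The reverse primer anneals to the top strand over positions 140–157, i.e. to TTTCACTCATTGATAACG.
Its sequence written 5'→3' is the reverse complement: CGTTATCAATGAGTGAAA.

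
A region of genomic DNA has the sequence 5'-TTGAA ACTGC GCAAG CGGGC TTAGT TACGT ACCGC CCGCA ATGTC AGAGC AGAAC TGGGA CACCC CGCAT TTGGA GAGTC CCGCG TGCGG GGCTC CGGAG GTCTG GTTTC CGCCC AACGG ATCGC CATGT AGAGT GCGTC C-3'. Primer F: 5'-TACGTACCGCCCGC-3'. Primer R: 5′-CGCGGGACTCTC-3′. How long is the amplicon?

60 bp

Forward primer TACGTACCGCCCGC is found on the top strand at positions 26–39.
Taking the reverse complement of CGCGGGACTCTC gives GAGAGTCCCGCG, found at positions 74–85 on the template; the primer anneals here to the top strand with its 3' end pointing upstream.
Product length = (reverse-primer end) − (forward-primer start) + 1 = 85 − 26 + 1 = 60 bp.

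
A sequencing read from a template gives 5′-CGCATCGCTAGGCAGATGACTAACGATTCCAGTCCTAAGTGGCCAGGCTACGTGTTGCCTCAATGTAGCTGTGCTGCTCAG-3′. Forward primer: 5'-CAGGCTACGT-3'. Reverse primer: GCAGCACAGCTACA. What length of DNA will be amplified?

34 bp

Scanning the template, CAGGCTACGT occurs at positions 44–53; this primer anneals to the bottom strand there with its 3' end pointing downstream.
Taking the reverse complement of GCAGCACAGCTACA gives TGTAGCTGTGCTGC, found at positions 64–77 on the template; the primer anneals here to the top strand with its 3' end pointing upstream.
Amplicon spans positions 44–77: 34 bp.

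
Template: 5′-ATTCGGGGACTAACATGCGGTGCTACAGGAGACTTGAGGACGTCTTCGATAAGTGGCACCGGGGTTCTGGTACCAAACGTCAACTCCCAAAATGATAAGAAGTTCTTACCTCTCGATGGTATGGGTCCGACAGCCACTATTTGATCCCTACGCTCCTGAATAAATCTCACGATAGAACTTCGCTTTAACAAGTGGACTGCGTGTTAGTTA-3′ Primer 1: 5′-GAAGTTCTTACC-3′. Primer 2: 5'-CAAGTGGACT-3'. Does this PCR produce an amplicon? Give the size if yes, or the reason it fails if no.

No product — both primers anneal to the same strand and extend in the same direction.

Primer 1 (GAAGTTCTTACC) matches the top strand at positions 99–110 (3' end points downstream).
Primer 2 (CAAGTGGACT) also matches the top strand directly, at positions 189–198 — its reverse complement AGTCCACTTG is not present.
Both primers anneal to the bottom strand with 3' ends pointing the same way, so neither can prime synthesis back toward the other.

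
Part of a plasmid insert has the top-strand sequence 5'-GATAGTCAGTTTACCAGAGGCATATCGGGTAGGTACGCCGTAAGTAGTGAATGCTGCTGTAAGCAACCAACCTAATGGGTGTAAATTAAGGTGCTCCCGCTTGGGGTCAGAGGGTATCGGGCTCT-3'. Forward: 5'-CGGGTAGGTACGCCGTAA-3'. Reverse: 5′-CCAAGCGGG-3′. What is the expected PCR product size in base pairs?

Forward primer CGGGTAGGTACGCCGTAA is found on the top strand at positions 26–43.
Reverse complement of the reverse primer: CCCGCTTGG. This occurs on the top strand at positions 96–104.
Amplicon spans positions 26–104: 79 bp.

79 bp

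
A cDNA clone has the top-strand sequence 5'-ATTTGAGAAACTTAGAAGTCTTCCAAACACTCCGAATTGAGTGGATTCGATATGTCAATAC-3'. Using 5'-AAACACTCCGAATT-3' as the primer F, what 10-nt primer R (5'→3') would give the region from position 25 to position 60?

The product's 3' end on the top strand is position 60.
The reverse primer anneals to the top strand over positions 51–60, i.e. to TATGTCAATA.
Its sequence written 5'→3' is the reverse complement: TATTGACATA.

5'-TATTGACATA-3'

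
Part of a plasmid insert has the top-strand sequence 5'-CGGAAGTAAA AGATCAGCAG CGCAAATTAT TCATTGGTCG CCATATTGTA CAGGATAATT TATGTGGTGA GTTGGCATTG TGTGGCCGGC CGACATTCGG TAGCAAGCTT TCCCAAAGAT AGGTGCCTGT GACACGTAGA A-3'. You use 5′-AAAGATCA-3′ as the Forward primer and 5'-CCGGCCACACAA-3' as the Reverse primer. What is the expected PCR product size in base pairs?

81 bp

The forward primer matches the template at positions 9–16.
The reverse primer's reverse complement is TTGTGTGGCCGG, which matches the template at positions 78–89.
Product length = (reverse-primer end) − (forward-primer start) + 1 = 89 − 9 + 1 = 81 bp.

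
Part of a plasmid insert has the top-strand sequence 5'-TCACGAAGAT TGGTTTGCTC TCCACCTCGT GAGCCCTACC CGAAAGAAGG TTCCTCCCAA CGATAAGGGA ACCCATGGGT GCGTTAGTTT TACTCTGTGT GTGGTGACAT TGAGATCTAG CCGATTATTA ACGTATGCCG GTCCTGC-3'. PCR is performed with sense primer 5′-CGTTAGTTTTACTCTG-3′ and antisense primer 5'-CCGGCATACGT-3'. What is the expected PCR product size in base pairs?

The forward primer matches the template at positions 82–97.
Reverse complement of the reverse primer: ACGTATGCCGG. This occurs on the top strand at positions 131–141.
The product runs from position 82 to position 141, so its length is 141 − 82 + 1 = 60 bp.

60 bp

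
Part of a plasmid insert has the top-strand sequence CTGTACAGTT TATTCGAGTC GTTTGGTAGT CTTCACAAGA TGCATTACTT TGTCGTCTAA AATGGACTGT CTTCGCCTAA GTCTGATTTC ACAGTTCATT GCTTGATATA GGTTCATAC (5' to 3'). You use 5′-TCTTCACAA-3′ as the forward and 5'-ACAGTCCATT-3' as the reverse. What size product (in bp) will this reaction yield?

41 bp

The forward primer matches the template at positions 30–38.
Taking the reverse complement of ACAGTCCATT gives AATGGACTGT, found at positions 61–70 on the template; the primer anneals here to the top strand with its 3' end pointing upstream.
Amplicon spans positions 30–70: 41 bp.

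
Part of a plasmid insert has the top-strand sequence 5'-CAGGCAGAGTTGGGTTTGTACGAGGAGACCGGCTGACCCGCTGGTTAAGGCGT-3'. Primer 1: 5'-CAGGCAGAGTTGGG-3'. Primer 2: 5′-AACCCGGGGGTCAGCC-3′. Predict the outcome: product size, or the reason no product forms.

Primer 2 (AACCCGGGGGTCAGCC) does not match the top strand, and its reverse complement GGCTGACCCCCGGGTT does not match either.
With no annealing site for primer 2, no amplification occurs.

No product — primer 2 has no binding site in the template.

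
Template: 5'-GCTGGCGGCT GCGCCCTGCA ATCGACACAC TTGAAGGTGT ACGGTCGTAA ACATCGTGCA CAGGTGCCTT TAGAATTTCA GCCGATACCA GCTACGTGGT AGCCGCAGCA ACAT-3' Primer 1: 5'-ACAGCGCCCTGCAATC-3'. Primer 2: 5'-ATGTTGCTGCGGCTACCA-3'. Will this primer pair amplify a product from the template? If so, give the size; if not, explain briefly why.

No product — primer 1 has no binding site in the template.

Primer 1 (ACAGCGCCCTGCAATC) does not match the top strand, and its reverse complement GATTGCAGGGCGCTGT does not match either.
With no annealing site for primer 1, no amplification occurs.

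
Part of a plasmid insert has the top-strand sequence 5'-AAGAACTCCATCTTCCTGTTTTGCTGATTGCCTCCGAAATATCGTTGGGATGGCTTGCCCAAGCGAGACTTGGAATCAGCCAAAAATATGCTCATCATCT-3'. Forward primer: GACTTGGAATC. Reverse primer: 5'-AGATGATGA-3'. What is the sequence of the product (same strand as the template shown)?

Scanning the template, GACTTGGAATC occurs at positions 67–77; this primer anneals to the bottom strand there with its 3' end pointing downstream.
Taking the reverse complement of AGATGATGA gives TCATCATCT, found at positions 92–100 on the template; the primer anneals here to the top strand with its 3' end pointing upstream.
The product is the template from position 67 through 100 (34 bp).

5'-GACTTGGAATCAGCCAAAAATATGCTCATCATCT-3'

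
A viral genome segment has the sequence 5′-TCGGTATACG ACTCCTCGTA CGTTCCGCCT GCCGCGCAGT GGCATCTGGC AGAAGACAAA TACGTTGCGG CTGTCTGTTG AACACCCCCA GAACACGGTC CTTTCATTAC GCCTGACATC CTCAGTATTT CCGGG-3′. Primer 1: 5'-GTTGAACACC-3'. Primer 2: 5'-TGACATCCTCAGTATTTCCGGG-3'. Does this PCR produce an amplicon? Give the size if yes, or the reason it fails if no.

Primer 1 (GTTGAACACC) matches the top strand at positions 77–86 (3' end points downstream).
Primer 2 (TGACATCCTCAGTATTTCCGGG) also matches the top strand directly, at positions 114–135 — its reverse complement CCCGGAAATACTGAGGATGTCA is not present.
Both primers anneal to the bottom strand with 3' ends pointing the same way, so neither can prime synthesis back toward the other.

No product — both primers anneal to the same strand and extend in the same direction.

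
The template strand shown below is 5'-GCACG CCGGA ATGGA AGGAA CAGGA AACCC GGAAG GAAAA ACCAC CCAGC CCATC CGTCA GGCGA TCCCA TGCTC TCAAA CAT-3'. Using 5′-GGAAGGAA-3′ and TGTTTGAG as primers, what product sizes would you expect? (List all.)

The forward primer GGAAGGAA matches the top strand at positions 13–20, 31–38.
The reverse primer's reverse complement is CTCAAACA, matching at positions 75–82.
Each forward site pairs with the reverse site to give a product ending at position 82: sizes 70, 52 bp.

70 bp, 52 bp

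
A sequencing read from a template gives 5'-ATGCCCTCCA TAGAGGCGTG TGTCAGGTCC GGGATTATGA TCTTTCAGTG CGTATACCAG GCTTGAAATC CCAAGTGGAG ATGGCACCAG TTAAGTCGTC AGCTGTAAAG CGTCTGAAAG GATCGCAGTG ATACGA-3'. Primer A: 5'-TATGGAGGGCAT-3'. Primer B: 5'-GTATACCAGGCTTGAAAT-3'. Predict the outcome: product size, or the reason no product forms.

Primer A (TATGGAGGGCAT) has reverse complement ATGCCCTCCATA, which matches the top strand at positions 1–12; primer A anneals to the top strand there with its 3' end pointing upstream toward position 1.
Primer B (GTATACCAGGCTTGAAAT) matches the top strand directly at positions 52–69; it anneals to the bottom strand with its 3' end pointing downstream toward position 69.
The 3' ends diverge (primer A extends toward position 1, primer B toward position 136), so the primers never converge on a shared product.

No product — the primers' 3' ends point away from each other.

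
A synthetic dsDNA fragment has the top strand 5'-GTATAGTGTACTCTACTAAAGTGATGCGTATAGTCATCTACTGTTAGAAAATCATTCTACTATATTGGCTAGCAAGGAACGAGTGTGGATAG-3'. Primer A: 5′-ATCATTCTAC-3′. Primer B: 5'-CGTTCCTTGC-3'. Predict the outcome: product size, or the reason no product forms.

Yes — a 31 bp product.

Primer A (ATCATTCTAC) matches the top strand at positions 51–60; it acts as a forward primer.
Primer B's reverse complement is GCAAGGAACG, matching the top strand at positions 72–81; it acts as a reverse primer.
The 3' ends face each other across positions 51–81, giving a 31 bp product.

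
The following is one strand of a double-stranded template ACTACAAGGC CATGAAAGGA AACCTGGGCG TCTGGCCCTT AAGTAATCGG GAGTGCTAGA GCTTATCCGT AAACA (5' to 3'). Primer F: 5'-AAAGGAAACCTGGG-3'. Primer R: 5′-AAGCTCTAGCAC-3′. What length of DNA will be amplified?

The forward primer matches the template at positions 15–28.
Taking the reverse complement of AAGCTCTAGCAC gives GTGCTAGAGCTT, found at positions 53–64 on the template; the primer anneals here to the top strand with its 3' end pointing upstream.
The product runs from position 15 to position 64, so its length is 64 − 15 + 1 = 50 bp.

50 bp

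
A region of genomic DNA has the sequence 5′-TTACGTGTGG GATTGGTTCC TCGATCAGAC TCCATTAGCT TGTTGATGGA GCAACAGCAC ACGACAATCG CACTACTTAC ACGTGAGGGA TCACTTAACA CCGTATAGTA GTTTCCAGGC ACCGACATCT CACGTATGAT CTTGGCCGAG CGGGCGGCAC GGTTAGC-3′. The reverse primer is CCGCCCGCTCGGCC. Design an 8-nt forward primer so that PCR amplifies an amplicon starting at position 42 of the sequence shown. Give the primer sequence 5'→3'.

The reverse primer's reverse complement GGCCGAGCGGGCGG matches the template at positions 144–157; the product starts at position 42.
The forward primer is identical to the top strand over positions 42–49: GTTGATGG.

5'-GTTGATGG-3'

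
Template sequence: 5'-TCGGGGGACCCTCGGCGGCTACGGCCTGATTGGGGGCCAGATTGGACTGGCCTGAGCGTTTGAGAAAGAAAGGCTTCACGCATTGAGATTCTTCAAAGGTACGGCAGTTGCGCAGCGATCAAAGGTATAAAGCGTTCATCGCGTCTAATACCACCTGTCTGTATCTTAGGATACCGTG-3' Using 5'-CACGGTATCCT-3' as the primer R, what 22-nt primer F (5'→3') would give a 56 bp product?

5'-AGGTATAAAGCGTTCATCGCGT-3'

The reverse primer's reverse complement AGGATACCGTG matches the template at positions 168–178, so the product ends at position 178.
A 56 bp product then starts at position 178 − 56 + 1 = 123.
The forward primer is identical to the top strand there: AGGTATAAAGCGTTCATCGCGT.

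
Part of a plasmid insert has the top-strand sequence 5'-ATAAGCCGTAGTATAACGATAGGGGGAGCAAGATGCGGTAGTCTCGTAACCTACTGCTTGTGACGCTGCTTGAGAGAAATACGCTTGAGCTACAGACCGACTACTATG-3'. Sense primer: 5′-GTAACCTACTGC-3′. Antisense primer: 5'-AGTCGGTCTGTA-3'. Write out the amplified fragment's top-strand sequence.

Scanning the template, GTAACCTACTGC occurs at positions 46–57; this primer anneals to the bottom strand there with its 3' end pointing downstream.
The reverse primer's reverse complement is TACAGACCGACT, which matches the template at positions 91–102.
The product is the template from position 46 through 102 (57 bp).

5'-GTAACCTACTGCTTGTGACGCTGCTTGAGAGAAATACGCTTGAGCTACAGACCGACT-3'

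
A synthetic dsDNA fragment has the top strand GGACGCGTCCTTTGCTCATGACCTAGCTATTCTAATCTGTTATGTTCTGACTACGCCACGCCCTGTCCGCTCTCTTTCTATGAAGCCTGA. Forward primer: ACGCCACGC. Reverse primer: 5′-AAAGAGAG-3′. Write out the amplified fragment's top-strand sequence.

5'-ACGCCACGCCCTGTCCGCTCTCTTT-3'

The forward primer matches the template at positions 53–61.
Taking the reverse complement of AAAGAGAG gives CTCTCTTT, found at positions 70–77 on the template; the primer anneals here to the top strand with its 3' end pointing upstream.
The product is the template from position 53 through 77 (25 bp).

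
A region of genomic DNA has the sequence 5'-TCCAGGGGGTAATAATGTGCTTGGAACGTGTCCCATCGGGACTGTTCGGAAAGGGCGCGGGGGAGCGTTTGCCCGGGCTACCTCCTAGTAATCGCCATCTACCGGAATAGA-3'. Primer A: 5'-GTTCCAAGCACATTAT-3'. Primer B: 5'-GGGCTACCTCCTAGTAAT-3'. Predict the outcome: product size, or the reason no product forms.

No product — the primers' 3' ends point away from each other.

Primer A (GTTCCAAGCACATTAT) has reverse complement ATAATGTGCTTGGAAC, which matches the top strand at positions 12–27; primer A anneals to the top strand there with its 3' end pointing upstream toward position 12.
Primer B (GGGCTACCTCCTAGTAAT) matches the top strand directly at positions 75–92; it anneals to the bottom strand with its 3' end pointing downstream toward position 92.
The 3' ends diverge (primer A extends toward position 1, primer B toward position 111), so the primers never converge on a shared product.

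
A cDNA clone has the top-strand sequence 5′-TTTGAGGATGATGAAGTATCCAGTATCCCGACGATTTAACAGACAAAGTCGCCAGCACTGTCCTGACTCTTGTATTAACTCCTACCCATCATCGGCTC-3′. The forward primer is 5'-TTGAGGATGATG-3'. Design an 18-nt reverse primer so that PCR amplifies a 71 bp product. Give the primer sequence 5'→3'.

The forward primer binds at positions 2–13, so a 71 bp product ends at position 2 + 71 − 1 = 72.
The reverse primer anneals to the top strand over positions 55–72, i.e. to GCACTGTCCTGACTCTTG.
Its sequence written 5'→3' is the reverse complement: CAAGAGTCAGGACAGTGC.

5'-CAAGAGTCAGGACAGTGC-3'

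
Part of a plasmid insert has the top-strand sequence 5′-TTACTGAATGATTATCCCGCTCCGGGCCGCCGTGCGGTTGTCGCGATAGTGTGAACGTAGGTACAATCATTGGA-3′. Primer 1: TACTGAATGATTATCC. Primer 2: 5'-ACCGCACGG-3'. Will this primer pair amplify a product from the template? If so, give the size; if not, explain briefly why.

Yes — a 37 bp product.

Primer 1 (TACTGAATGATTATCC) matches the top strand at positions 2–17; it acts as a forward primer.
Primer 2's reverse complement is CCGTGCGGT, matching the top strand at positions 30–38; it acts as a reverse primer.
The 3' ends face each other across positions 2–38, giving a 37 bp product.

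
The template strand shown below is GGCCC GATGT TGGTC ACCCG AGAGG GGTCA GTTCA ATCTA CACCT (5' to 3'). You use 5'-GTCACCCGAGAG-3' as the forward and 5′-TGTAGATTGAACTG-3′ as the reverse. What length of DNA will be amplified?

Scanning the template, GTCACCCGAGAG occurs at positions 13–24; this primer anneals to the bottom strand there with its 3' end pointing downstream.
Reverse complement of the reverse primer: CAGTTCAATCTACA. This occurs on the top strand at positions 29–42.
Amplicon spans positions 13–42: 30 bp.

30 bp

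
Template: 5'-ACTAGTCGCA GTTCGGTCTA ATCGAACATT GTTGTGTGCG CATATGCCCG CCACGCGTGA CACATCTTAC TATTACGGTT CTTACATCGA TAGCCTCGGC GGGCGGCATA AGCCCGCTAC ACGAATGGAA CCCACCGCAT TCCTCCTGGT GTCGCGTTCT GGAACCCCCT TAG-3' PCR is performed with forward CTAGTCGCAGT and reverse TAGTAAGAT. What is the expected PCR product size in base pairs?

71 bp

The forward primer matches the template at positions 2–12.
Reverse complement of the reverse primer: ATCTTACTA. This occurs on the top strand at positions 64–72.
The product runs from position 2 to position 72, so its length is 72 − 2 + 1 = 71 bp.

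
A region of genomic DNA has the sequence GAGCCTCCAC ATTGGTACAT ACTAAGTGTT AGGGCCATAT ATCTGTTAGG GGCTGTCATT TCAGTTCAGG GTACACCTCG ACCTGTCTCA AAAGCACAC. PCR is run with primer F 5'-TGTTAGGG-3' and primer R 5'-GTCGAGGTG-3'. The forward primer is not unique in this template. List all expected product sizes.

56 bp, 39 bp

The forward primer TGTTAGGG matches the top strand at positions 27–34, 44–51.
The reverse primer's reverse complement is CACCTCGAC, matching at positions 74–82.
Each forward site pairs with the reverse site to give a product ending at position 82: sizes 56, 39 bp.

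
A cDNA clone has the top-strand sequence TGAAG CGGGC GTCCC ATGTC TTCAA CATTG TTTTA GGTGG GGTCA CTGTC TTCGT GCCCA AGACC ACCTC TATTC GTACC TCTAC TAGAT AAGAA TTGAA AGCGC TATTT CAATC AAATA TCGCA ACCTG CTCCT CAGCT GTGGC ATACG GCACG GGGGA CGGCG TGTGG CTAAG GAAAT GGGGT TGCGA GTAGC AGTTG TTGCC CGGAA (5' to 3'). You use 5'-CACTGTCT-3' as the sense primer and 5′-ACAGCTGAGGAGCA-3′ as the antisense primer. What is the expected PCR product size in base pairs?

Scanning the template, CACTGTCT occurs at positions 44–51; this primer anneals to the bottom strand there with its 3' end pointing downstream.
The reverse primer's reverse complement is TGCTCCTCAGCTGT, which matches the template at positions 129–142.
The product runs from position 44 to position 142, so its length is 142 − 44 + 1 = 99 bp.

99 bp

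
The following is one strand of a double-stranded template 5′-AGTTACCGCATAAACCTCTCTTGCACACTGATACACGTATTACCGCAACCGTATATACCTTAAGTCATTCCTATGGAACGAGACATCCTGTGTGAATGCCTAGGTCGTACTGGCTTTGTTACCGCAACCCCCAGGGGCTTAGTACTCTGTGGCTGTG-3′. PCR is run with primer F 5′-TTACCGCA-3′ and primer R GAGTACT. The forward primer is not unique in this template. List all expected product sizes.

145 bp, 108 bp, 29 bp

The forward primer TTACCGCA matches the top strand at positions 3–10, 40–47, 119–126.
The reverse primer's reverse complement is AGTACTC, matching at positions 141–147.
Each forward site pairs with the reverse site to give a product ending at position 147: sizes 145, 108, 29 bp.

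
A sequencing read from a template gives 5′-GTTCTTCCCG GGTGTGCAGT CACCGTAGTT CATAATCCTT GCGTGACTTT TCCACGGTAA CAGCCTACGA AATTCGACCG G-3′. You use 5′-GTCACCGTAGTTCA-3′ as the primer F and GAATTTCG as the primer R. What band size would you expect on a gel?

Scanning the template, GTCACCGTAGTTCA occurs at positions 19–32; this primer anneals to the bottom strand there with its 3' end pointing downstream.
Taking the reverse complement of GAATTTCG gives CGAAATTC, found at positions 68–75 on the template; the primer anneals here to the top strand with its 3' end pointing upstream.
Amplicon spans positions 19–75: 57 bp.

57 bp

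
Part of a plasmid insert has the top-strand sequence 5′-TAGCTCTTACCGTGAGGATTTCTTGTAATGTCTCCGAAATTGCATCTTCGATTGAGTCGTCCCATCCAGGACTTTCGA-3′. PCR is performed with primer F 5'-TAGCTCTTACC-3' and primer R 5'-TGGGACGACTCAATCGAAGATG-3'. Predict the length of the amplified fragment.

The forward primer matches the template at positions 1–11.
Reverse complement of the reverse primer: CATCTTCGATTGAGTCGTCCCA. This occurs on the top strand at positions 43–64.
The product runs from position 1 to position 64, so its length is 64 − 1 + 1 = 64 bp.

64 bp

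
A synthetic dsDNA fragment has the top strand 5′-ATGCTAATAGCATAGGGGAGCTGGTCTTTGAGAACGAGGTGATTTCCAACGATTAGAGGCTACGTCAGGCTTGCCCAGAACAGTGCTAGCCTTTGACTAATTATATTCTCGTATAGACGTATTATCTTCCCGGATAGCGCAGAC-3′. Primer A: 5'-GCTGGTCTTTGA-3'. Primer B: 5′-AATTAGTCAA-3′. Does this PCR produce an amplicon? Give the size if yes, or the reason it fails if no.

Yes — an 83 bp product.

Primer A (GCTGGTCTTTGA) matches the top strand at positions 20–31; it acts as a forward primer.
Primer B's reverse complement is TTGACTAATT, matching the top strand at positions 93–102; it acts as a reverse primer.
The 3' ends face each other across positions 20–102, giving an 83 bp product.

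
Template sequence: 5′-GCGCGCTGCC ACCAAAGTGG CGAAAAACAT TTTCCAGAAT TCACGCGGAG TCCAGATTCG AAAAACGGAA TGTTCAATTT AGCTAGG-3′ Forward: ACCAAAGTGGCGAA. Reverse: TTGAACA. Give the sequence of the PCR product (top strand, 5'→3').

Forward primer ACCAAAGTGGCGAA is found on the top strand at positions 11–24.
Reverse complement of the reverse primer: TGTTCAA. This occurs on the top strand at positions 71–77.
The product is the template from position 11 through 77 (67 bp).

5'-ACCAAAGTGGCGAAAAACATTTTCCAGAATTCACGCGGAGTCCAGATTCGAAAAACGGAATGTTCAA-3'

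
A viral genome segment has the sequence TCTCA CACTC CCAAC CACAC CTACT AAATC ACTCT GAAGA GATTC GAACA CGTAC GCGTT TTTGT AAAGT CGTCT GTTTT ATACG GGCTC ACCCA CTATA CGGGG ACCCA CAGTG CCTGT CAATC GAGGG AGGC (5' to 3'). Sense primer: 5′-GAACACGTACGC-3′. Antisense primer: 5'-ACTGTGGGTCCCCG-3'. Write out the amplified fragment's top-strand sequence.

5'-GAACACGTACGCGTTTTTGTAAAGTCGTCTGTTTTATACGGGCTCACCCACTATACGGGGACCCACAGT-3'

The forward primer matches the template at positions 46–57.
Reverse complement of the reverse primer: CGGGGACCCACAGT. This occurs on the top strand at positions 101–114.
The product is the template from position 46 through 114 (69 bp).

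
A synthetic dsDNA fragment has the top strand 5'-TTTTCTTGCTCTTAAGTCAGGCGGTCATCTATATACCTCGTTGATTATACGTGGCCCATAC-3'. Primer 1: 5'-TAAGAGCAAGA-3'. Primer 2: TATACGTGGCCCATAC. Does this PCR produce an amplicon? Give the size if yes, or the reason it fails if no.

Primer 1 (TAAGAGCAAGA) has reverse complement TCTTGCTCTTA, which matches the top strand at positions 4–14; primer 1 anneals to the top strand there with its 3' end pointing upstream toward position 4.
Primer 2 (TATACGTGGCCCATAC) matches the top strand directly at positions 46–61; it anneals to the bottom strand with its 3' end pointing downstream toward position 61.
The 3' ends diverge (primer 1 extends toward position 1, primer 2 toward position 61), so the primers never converge on a shared product.

No product — the primers' 3' ends point away from each other.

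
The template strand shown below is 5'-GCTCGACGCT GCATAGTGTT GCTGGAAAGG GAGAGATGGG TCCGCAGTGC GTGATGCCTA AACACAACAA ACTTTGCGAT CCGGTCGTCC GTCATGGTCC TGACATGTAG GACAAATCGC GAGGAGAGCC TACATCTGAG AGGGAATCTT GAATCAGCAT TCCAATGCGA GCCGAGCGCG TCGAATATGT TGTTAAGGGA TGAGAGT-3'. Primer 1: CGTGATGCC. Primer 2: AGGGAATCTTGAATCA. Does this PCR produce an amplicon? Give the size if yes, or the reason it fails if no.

No product — both primers anneal to the same strand and extend in the same direction.

Primer 1 (CGTGATGCC) matches the top strand at positions 50–58 (3' end points downstream).
Primer 2 (AGGGAATCTTGAATCA) also matches the top strand directly, at positions 141–156 — its reverse complement TGATTCAAGATTCCCT is not present.
Both primers anneal to the bottom strand with 3' ends pointing the same way, so neither can prime synthesis back toward the other.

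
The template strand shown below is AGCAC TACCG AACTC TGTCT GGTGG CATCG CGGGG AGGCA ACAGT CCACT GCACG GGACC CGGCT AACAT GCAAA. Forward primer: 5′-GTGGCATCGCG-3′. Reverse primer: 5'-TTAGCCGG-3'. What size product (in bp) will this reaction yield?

46 bp

Forward primer GTGGCATCGCG is found on the top strand at positions 22–32.
The reverse primer's reverse complement is CCGGCTAA, which matches the template at positions 60–67.
Product length = (reverse-primer end) − (forward-primer start) + 1 = 67 − 22 + 1 = 46 bp.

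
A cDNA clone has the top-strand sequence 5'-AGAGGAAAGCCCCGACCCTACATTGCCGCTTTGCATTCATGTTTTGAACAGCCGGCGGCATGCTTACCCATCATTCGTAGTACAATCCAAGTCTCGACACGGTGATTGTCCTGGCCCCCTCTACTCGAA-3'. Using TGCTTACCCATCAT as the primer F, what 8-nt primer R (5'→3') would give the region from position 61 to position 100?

The product's 3' end on the top strand is position 100.
The reverse primer anneals to the top strand over positions 93–100, i.e. to CTCGACAC.
Its sequence written 5'→3' is the reverse complement: GTGTCGAG.

5'-GTGTCGAG-3'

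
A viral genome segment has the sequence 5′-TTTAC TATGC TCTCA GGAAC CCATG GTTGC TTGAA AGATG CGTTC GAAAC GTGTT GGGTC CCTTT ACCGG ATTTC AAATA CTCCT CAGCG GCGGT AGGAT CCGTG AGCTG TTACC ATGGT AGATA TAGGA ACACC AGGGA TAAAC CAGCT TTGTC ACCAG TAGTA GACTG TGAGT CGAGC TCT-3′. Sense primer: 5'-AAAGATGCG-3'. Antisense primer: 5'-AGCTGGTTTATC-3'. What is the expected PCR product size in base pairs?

The forward primer matches the template at positions 34–42.
The reverse primer's reverse complement is GATAAACCAGCT, which matches the template at positions 139–150.
Amplicon spans positions 34–150: 117 bp.

117 bp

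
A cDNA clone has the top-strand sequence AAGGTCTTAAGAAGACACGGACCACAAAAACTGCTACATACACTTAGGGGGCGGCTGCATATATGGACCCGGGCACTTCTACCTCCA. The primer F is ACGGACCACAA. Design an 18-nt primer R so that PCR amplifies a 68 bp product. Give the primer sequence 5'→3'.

5'-AGGTAGAAGTGCCCGGGT-3'

The forward primer binds at positions 17–27, so a 68 bp product ends at position 17 + 68 − 1 = 84.
The reverse primer anneals to the top strand over positions 67–84, i.e. to ACCCGGGCACTTCTACCT.
Its sequence written 5'→3' is the reverse complement: AGGTAGAAGTGCCCGGGT.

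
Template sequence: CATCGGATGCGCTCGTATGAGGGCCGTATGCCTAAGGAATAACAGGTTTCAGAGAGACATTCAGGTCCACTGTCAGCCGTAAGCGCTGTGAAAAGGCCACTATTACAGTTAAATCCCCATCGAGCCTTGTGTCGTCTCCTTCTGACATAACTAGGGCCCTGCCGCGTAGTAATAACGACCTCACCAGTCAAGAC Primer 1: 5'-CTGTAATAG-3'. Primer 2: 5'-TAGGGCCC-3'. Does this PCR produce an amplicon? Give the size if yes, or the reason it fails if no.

Primer 1 (CTGTAATAG) has reverse complement CTATTACAG, which matches the top strand at positions 100–108; primer 1 anneals to the top strand there with its 3' end pointing upstream toward position 100.
Primer 2 (TAGGGCCC) matches the top strand directly at positions 152–159; it anneals to the bottom strand with its 3' end pointing downstream toward position 159.
The 3' ends diverge (primer 1 extends toward position 1, primer 2 toward position 194), so the primers never converge on a shared product.

No product — the primers' 3' ends point away from each other.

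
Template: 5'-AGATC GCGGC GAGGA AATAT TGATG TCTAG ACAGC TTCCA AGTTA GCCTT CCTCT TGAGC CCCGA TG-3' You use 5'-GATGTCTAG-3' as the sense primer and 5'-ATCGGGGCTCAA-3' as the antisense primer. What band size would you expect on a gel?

45 bp

The forward primer matches the template at positions 22–30.
The reverse primer's reverse complement is TTGAGCCCCGAT, which matches the template at positions 55–66.
Product length = (reverse-primer end) − (forward-primer start) + 1 = 66 − 22 + 1 = 45 bp.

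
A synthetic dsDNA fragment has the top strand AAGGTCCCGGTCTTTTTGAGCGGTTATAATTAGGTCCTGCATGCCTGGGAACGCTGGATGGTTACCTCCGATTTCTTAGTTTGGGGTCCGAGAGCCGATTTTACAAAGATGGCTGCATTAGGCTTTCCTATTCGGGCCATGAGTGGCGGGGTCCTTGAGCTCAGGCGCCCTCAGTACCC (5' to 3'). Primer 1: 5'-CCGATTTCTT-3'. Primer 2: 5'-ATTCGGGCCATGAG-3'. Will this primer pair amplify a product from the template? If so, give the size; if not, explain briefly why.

No product — both primers anneal to the same strand and extend in the same direction.

Primer 1 (CCGATTTCTT) matches the top strand at positions 68–77 (3' end points downstream).
Primer 2 (ATTCGGGCCATGAG) also matches the top strand directly, at positions 130–143 — its reverse complement CTCATGGCCCGAAT is not present.
Both primers anneal to the bottom strand with 3' ends pointing the same way, so neither can prime synthesis back toward the other.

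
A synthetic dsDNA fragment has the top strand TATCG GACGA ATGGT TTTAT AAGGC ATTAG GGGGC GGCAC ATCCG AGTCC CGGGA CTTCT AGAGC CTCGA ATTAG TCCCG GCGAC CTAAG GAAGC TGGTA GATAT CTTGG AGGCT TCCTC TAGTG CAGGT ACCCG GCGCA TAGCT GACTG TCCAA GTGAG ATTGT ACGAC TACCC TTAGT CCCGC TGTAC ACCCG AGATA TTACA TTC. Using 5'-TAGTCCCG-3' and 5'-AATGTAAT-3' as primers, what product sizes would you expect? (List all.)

The forward primer TAGTCCCG matches the top strand at positions 73–80, 177–184.
The reverse primer's reverse complement is ATTACATT, matching at positions 200–207.
Each forward site pairs with the reverse site to give a product ending at position 207: sizes 135, 31 bp.

135 bp, 31 bp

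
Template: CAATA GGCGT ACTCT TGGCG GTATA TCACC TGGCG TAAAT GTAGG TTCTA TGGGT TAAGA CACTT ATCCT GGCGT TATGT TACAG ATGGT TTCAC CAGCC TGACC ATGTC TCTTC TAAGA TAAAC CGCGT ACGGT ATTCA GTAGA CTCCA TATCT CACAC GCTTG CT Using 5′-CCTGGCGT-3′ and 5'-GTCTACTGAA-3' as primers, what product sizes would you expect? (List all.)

118 bp, 79 bp

The forward primer CCTGGCGT matches the top strand at positions 29–36, 68–75.
The reverse primer's reverse complement is TTCAGTAGAC, matching at positions 137–146.
Each forward site pairs with the reverse site to give a product ending at position 146: sizes 118, 79 bp.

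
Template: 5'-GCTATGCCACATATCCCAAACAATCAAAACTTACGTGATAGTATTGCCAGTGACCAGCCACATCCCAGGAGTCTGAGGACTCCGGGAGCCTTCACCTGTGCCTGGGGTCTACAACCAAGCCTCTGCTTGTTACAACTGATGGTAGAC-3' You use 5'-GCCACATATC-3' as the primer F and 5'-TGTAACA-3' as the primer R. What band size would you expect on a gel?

129 bp

Forward primer GCCACATATC is found on the top strand at positions 6–15.
The reverse primer's reverse complement is TGTTACA, which matches the template at positions 128–134.
Amplicon spans positions 6–134: 129 bp.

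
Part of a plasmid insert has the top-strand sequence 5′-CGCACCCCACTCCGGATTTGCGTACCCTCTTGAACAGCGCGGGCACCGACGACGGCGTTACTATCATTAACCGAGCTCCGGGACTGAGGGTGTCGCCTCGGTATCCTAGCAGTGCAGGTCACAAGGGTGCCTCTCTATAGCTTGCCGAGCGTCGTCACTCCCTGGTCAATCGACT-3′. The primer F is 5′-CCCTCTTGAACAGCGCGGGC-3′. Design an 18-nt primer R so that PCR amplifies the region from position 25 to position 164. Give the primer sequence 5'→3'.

The product's 3' end on the top strand is position 164.
The reverse primer anneals to the top strand over positions 147–164, i.e. to GAGCGTCGTCACTCCCTG.
Its sequence written 5'→3' is the reverse complement: CAGGGAGTGACGACGCTC.

5'-CAGGGAGTGACGACGCTC-3'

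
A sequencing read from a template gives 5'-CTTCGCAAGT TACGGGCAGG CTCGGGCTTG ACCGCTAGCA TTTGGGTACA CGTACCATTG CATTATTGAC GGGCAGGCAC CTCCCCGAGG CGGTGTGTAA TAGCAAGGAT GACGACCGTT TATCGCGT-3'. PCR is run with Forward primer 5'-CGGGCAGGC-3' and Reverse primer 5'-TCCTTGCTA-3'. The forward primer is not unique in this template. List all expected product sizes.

The forward primer CGGGCAGGC matches the top strand at positions 13–21, 70–78.
The reverse primer's reverse complement is TAGCAAGGA, matching at positions 101–109.
Each forward site pairs with the reverse site to give a product ending at position 109: sizes 97, 40 bp.

97 bp, 40 bp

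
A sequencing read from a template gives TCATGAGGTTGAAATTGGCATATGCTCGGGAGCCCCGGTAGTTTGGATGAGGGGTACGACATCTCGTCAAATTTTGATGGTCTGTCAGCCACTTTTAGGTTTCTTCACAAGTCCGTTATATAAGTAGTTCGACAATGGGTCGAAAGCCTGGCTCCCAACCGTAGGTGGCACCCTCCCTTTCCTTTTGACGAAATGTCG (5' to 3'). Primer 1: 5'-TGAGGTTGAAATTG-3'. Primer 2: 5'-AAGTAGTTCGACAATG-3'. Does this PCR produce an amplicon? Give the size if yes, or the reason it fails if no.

Primer 1 (TGAGGTTGAAATTG) matches the top strand at positions 4–17 (3' end points downstream).
Primer 2 (AAGTAGTTCGACAATG) also matches the top strand directly, at positions 122–137 — its reverse complement CATTGTCGAACTACTT is not present.
Both primers anneal to the bottom strand with 3' ends pointing the same way, so neither can prime synthesis back toward the other.

No product — both primers anneal to the same strand and extend in the same direction.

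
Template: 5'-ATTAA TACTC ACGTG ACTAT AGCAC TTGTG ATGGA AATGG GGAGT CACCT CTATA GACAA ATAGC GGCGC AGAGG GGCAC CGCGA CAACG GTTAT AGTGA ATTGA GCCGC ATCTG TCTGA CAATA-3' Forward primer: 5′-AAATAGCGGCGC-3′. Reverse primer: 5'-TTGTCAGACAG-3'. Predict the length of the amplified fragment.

Scanning the template, AAATAGCGGCGC occurs at positions 59–70; this primer anneals to the bottom strand there with its 3' end pointing downstream.
The reverse primer's reverse complement is CTGTCTGACAA, which matches the template at positions 113–123.
Product length = (reverse-primer end) − (forward-primer start) + 1 = 123 − 59 + 1 = 65 bp.

65 bp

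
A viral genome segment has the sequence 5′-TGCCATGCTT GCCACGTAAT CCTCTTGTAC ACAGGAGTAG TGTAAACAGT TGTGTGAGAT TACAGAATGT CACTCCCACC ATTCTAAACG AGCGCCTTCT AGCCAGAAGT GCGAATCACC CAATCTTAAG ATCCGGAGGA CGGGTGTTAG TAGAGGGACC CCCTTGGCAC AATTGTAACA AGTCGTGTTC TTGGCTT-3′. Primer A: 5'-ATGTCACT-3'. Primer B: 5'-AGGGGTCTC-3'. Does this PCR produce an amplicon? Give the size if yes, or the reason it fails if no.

No product — primer B has no binding site in the template.

Primer B (AGGGGTCTC) does not match the top strand, and its reverse complement GAGACCCCT does not match either.
With no annealing site for primer B, no amplification occurs.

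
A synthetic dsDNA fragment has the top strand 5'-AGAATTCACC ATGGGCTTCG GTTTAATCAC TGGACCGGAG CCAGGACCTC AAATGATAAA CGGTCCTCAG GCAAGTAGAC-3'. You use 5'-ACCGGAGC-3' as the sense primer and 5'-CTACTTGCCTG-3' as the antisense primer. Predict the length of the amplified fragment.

45 bp

Forward primer ACCGGAGC is found on the top strand at positions 34–41.
Taking the reverse complement of CTACTTGCCTG gives CAGGCAAGTAG, found at positions 68–78 on the template; the primer anneals here to the top strand with its 3' end pointing upstream.
Amplicon spans positions 34–78: 45 bp.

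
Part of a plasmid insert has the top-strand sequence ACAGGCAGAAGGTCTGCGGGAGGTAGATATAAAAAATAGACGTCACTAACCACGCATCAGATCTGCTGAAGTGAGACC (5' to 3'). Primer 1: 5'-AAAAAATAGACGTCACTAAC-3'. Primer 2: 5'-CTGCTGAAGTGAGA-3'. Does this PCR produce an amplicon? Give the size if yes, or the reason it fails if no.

No product — both primers anneal to the same strand and extend in the same direction.

Primer 1 (AAAAAATAGACGTCACTAAC) matches the top strand at positions 31–50 (3' end points downstream).
Primer 2 (CTGCTGAAGTGAGA) also matches the top strand directly, at positions 63–76 — its reverse complement TCTCACTTCAGCAG is not present.
Both primers anneal to the bottom strand with 3' ends pointing the same way, so neither can prime synthesis back toward the other.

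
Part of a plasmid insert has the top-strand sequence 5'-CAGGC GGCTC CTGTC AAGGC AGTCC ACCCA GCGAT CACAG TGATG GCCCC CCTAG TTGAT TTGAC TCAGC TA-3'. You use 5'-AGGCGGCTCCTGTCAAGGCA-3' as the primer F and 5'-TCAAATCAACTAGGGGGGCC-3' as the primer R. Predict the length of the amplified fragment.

Forward primer AGGCGGCTCCTGTCAAGGCA is found on the top strand at positions 2–21.
Taking the reverse complement of TCAAATCAACTAGGGGGGCC gives GGCCCCCCTAGTTGATTTGA, found at positions 45–64 on the template; the primer anneals here to the top strand with its 3' end pointing upstream.
Amplicon spans positions 2–64: 63 bp.

63 bp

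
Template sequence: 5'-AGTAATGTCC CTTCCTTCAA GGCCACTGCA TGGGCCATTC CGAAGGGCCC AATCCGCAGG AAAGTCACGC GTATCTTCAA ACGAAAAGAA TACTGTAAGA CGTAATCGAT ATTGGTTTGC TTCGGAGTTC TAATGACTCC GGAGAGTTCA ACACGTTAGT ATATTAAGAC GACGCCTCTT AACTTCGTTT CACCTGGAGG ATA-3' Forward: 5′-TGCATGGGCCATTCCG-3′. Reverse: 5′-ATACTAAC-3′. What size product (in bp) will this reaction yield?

The forward primer matches the template at positions 27–42.
Reverse complement of the reverse primer: GTTAGTAT. This occurs on the top strand at positions 155–162.
The product runs from position 27 to position 162, so its length is 162 − 27 + 1 = 136 bp.

136 bp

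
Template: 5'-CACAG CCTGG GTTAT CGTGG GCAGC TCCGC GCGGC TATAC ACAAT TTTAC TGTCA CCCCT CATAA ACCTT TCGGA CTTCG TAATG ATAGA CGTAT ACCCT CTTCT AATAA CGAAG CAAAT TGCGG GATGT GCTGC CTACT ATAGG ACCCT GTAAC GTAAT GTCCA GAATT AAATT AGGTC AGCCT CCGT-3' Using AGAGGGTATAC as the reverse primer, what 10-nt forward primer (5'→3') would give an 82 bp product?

5'-GCAGCTCCGC-3'

The reverse primer's reverse complement GTATACCCTCT matches the template at positions 92–102, so the product ends at position 102.
An 82 bp product then starts at position 102 − 82 + 1 = 21.
The forward primer is identical to the top strand there: GCAGCTCCGC.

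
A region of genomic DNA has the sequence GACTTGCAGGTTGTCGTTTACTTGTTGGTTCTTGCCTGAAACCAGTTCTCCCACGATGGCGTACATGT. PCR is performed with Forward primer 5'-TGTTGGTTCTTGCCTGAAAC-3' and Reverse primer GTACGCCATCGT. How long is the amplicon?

42 bp

Scanning the template, TGTTGGTTCTTGCCTGAAAC occurs at positions 23–42; this primer anneals to the bottom strand there with its 3' end pointing downstream.
The reverse primer's reverse complement is ACGATGGCGTAC, which matches the template at positions 53–64.
Amplicon spans positions 23–64: 42 bp.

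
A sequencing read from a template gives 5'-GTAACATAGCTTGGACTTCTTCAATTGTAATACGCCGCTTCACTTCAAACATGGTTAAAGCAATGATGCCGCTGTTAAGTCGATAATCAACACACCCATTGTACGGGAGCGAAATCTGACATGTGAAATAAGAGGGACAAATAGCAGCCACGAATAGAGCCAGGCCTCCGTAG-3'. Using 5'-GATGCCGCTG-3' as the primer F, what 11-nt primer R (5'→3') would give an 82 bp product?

5'-TGCTATTTGTC-3'

The forward primer binds at positions 65–74, so an 82 bp product ends at position 65 + 82 − 1 = 146.
The reverse primer anneals to the top strand over positions 136–146, i.e. to GACAAATAGCA.
Its sequence written 5'→3' is the reverse complement: TGCTATTTGTC.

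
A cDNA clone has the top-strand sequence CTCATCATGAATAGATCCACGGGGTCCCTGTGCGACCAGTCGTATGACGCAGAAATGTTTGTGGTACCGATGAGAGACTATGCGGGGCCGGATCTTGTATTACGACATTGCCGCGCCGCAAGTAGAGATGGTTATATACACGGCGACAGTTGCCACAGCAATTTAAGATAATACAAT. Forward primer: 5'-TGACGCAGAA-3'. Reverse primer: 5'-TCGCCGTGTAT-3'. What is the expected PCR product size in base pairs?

The forward primer matches the template at positions 45–54.
Reverse complement of the reverse primer: ATACACGGCGA. This occurs on the top strand at positions 136–146.
Amplicon spans positions 45–146: 102 bp.

102 bp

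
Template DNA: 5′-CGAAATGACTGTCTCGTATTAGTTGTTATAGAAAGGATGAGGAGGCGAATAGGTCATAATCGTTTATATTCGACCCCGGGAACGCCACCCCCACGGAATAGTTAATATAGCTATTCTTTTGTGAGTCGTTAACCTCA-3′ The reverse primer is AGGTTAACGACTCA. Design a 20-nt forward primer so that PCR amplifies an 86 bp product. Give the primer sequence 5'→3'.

The reverse primer's reverse complement TGAGTCGTTAACCT matches the template at positions 122–135, so the product ends at position 135.
An 86 bp product then starts at position 135 − 86 + 1 = 50.
The forward primer is identical to the top strand there: TAGGTCATAATCGTTTATAT.

5'-TAGGTCATAATCGTTTATAT-3'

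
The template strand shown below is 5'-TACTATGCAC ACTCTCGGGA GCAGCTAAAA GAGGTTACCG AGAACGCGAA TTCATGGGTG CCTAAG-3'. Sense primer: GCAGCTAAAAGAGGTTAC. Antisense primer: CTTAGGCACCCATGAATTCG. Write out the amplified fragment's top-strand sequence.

The forward primer matches the template at positions 21–38.
The reverse primer's reverse complement is CGAATTCATGGGTGCCTAAG, which matches the template at positions 47–66.
The product is the template from position 21 through 66 (46 bp).

5'-GCAGCTAAAAGAGGTTACCGAGAACGCGAATTCATGGGTGCCTAAG-3'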